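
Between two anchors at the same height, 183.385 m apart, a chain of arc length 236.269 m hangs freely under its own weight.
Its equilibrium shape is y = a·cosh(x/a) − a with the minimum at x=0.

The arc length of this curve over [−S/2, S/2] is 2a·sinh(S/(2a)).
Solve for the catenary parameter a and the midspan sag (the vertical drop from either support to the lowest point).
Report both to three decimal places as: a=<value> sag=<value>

a=72.542 sag=66.087

seed: a₀ = √(S³/(24(L−S))) = √(183.385³/(24·52.884)) = 69.707249
iter 1: u=1.315394  f(a)=+4.768e+00  f'(a)=-1.797e+00  a ← 69.707249 − (+4.768e+00/-1.797e+00) = 72.361276
iter 2: u=1.267149  f(a)=+2.858e-01  f'(a)=-1.587e+00  a ← 72.361276 − (+2.858e-01/-1.587e+00) = 72.541385
iter 3: u=1.264003  f(a)=+1.172e-03  f'(a)=-1.574e+00  a ← 72.541385 − (+1.172e-03/-1.574e+00) = 72.542130
iter 4: u=1.263990  f(a)=+1.989e-08  f'(a)=-1.574e+00  a ← 72.542130 − (+1.989e-08/-1.574e+00) = 72.542130
iter 5: u=1.263990  f(a)=+5.684e-14  f'(a)=-1.574e+00  a ← 72.542130 − (+5.684e-14/-1.574e+00) = 72.542130
converged: |Δa| < 1e-12 after 5 iterations
sag = a·(cosh(S/(2a)) − 1) = 72.542130·(cosh(1.263990) − 1) = 66.087307
T_max/T_min = cosh(S/(2a)) = 1.911020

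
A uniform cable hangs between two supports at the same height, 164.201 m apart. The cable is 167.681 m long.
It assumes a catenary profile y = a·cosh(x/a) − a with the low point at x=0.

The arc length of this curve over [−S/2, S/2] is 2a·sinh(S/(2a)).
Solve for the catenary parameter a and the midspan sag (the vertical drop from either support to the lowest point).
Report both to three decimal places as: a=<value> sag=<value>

seed: a₀ = √(S³/(24(L−S))) = √(164.201³/(24·3.480)) = 230.233467
iter 1: u=0.356597  f(a)=+2.219e-02  f'(a)=-3.062e-02  a ← 230.233467 − (+2.219e-02/-3.062e-02) = 230.958347
iter 2: u=0.355478  f(a)=+1.052e-04  f'(a)=-3.033e-02  a ← 230.958347 − (+1.052e-04/-3.033e-02) = 230.961817
iter 3: u=0.355472  f(a)=+2.392e-09  f'(a)=-3.033e-02  a ← 230.961817 − (+2.392e-09/-3.033e-02) = 230.961817
iter 4: u=0.355472  f(a)=+0.000e+00  f'(a)=-3.033e-02  a ← 230.961817 − (+0.000e+00/-3.033e-02) = 230.961817
converged: |Δa| < 1e-12 after 4 iterations
sag = a·(cosh(S/(2a)) − 1) = 230.961817·(cosh(0.355472) − 1) = 14.746527
T_max/T_min = cosh(S/(2a)) = 1.063848

a=230.962 sag=14.747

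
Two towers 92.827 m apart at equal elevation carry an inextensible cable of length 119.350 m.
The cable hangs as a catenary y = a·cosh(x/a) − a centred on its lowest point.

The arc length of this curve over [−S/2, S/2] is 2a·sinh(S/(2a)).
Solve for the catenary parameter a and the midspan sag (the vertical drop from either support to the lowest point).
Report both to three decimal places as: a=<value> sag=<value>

seed: a₀ = √(S³/(24(L−S))) = √(92.827³/(24·26.523)) = 35.448228
iter 1: u=1.309332  f(a)=+2.369e+00  f'(a)=-1.769e+00  a ← 35.448228 − (+2.369e+00/-1.769e+00) = 36.786990
iter 2: u=1.261682  f(a)=+1.408e-01  f'(a)=-1.565e+00  a ← 36.786990 − (+1.408e-01/-1.565e+00) = 36.876977
iter 3: u=1.258604  f(a)=+5.670e-04  f'(a)=-1.552e+00  a ← 36.876977 − (+5.670e-04/-1.552e+00) = 36.877343
iter 4: u=1.258591  f(a)=+9.278e-09  f'(a)=-1.552e+00  a ← 36.877343 − (+9.278e-09/-1.552e+00) = 36.877343
iter 5: u=1.258591  f(a)=-2.842e-14  f'(a)=-1.552e+00  a ← 36.877343 − (-2.842e-14/-1.552e+00) = 36.877343
converged: |Δa| < 1e-12 after 5 iterations
sag = a·(cosh(S/(2a)) − 1) = 36.877343·(cosh(1.258591) − 1) = 33.272811
T_max/T_min = cosh(S/(2a)) = 1.902256

a=36.877 sag=33.273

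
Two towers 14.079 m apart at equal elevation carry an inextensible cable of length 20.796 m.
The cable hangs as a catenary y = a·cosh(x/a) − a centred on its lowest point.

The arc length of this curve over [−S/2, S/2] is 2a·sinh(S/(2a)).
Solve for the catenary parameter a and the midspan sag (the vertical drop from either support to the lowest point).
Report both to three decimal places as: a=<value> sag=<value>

seed: a₀ = √(S³/(24(L−S))) = √(14.079³/(24·6.717)) = 4.160681
iter 1: u=1.691911  f(a)=+1.030e+00  f'(a)=-4.253e+00  a ← 4.160681 − (+1.030e+00/-4.253e+00) = 4.402782
iter 2: u=1.598875  f(a)=+9.671e-02  f'(a)=-3.488e+00  a ← 4.402782 − (+9.671e-02/-3.488e+00) = 4.430506
iter 3: u=1.588871  f(a)=+1.048e-03  f'(a)=-3.413e+00  a ← 4.430506 − (+1.048e-03/-3.413e+00) = 4.430813
iter 4: u=1.588760  f(a)=+1.262e-07  f'(a)=-3.412e+00  a ← 4.430813 − (+1.262e-07/-3.412e+00) = 4.430813
iter 5: u=1.588760  f(a)=+0.000e+00  f'(a)=-3.412e+00  a ← 4.430813 − (+0.000e+00/-3.412e+00) = 4.430813
converged: |Δa| < 1e-12 after 5 iterations
sag = a·(cosh(S/(2a)) − 1) = 4.430813·(cosh(1.588760) − 1) = 6.871864
T_max/T_min = cosh(S/(2a)) = 2.550926

a=4.431 sag=6.872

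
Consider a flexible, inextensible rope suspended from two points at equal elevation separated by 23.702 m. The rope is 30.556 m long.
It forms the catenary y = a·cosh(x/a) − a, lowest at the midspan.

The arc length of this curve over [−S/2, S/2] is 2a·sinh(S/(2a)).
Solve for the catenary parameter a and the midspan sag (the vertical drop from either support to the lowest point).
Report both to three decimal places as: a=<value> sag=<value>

seed: a₀ = √(S³/(24(L−S))) = √(23.702³/(24·6.854)) = 8.997043
iter 1: u=1.317210  f(a)=+6.198e-01  f'(a)=-1.805e+00  a ← 8.997043 − (+6.198e-01/-1.805e+00) = 9.340425
iter 2: u=1.268786  f(a)=+3.725e-02  f'(a)=-1.594e+00  a ← 9.340425 − (+3.725e-02/-1.594e+00) = 9.363795
iter 3: u=1.265619  f(a)=+1.536e-04  f'(a)=-1.581e+00  a ← 9.363795 − (+1.536e-04/-1.581e+00) = 9.363892
iter 4: u=1.265606  f(a)=+2.634e-09  f'(a)=-1.581e+00  a ← 9.363892 − (+2.634e-09/-1.581e+00) = 9.363892
iter 5: u=1.265606  f(a)=+3.553e-15  f'(a)=-1.581e+00  a ← 9.363892 − (+3.553e-15/-1.581e+00) = 9.363892
converged: |Δa| < 1e-12 after 5 iterations
sag = a·(cosh(S/(2a)) − 1) = 9.363892·(cosh(1.265606) − 1) = 8.555365
T_max/T_min = cosh(S/(2a)) = 1.913655

a=9.364 sag=8.555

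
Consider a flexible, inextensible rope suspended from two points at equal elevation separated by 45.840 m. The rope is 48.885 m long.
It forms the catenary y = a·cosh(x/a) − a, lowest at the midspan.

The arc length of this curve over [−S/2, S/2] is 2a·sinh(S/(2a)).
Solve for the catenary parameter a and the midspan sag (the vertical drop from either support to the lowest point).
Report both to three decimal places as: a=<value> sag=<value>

seed: a₀ = √(S³/(24(L−S))) = √(45.840³/(24·3.045)) = 36.305101
iter 1: u=0.631316  f(a)=+6.126e-02  f'(a)=-1.745e-01  a ← 36.305101 − (+6.126e-02/-1.745e-01) = 36.656106
iter 2: u=0.625271  f(a)=+8.998e-04  f'(a)=-1.694e-01  a ← 36.656106 − (+8.998e-04/-1.694e-01) = 36.661417
iter 3: u=0.625180  f(a)=+2.005e-07  f'(a)=-1.694e-01  a ← 36.661417 − (+2.005e-07/-1.694e-01) = 36.661418
iter 4: u=0.625180  f(a)=+0.000e+00  f'(a)=-1.694e-01  a ← 36.661418 − (+0.000e+00/-1.694e-01) = 36.661418
converged: |Δa| < 1e-12 after 4 iterations
sag = a·(cosh(S/(2a)) − 1) = 36.661418·(cosh(0.625180) − 1) = 7.400985
T_max/T_min = cosh(S/(2a)) = 1.201874

a=36.661 sag=7.401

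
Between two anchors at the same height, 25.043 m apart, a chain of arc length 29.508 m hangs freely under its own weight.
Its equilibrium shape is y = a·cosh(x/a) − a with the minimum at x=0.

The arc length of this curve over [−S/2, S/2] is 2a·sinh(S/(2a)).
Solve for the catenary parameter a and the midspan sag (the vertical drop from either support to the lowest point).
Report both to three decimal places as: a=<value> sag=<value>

a=12.418 sag=6.867

seed: a₀ = √(S³/(24(L−S))) = √(25.043³/(24·4.465)) = 12.106349
iter 1: u=1.034292  f(a)=+2.450e-01  f'(a)=-8.196e-01  a ← 12.106349 − (+2.450e-01/-8.196e-01) = 12.405268
iter 2: u=1.009370  f(a)=+9.367e-03  f'(a)=-7.580e-01  a ← 12.405268 − (+9.367e-03/-7.580e-01) = 12.417626
iter 3: u=1.008365  f(a)=+1.490e-05  f'(a)=-7.556e-01  a ← 12.417626 − (+1.490e-05/-7.556e-01) = 12.417645
iter 4: u=1.008363  f(a)=+3.783e-11  f'(a)=-7.556e-01  a ← 12.417645 − (+3.783e-11/-7.556e-01) = 12.417645
iter 5: u=1.008363  f(a)=-3.553e-15  f'(a)=-7.556e-01  a ← 12.417645 − (-3.553e-15/-7.556e-01) = 12.417645
converged: |Δa| < 1e-12 after 5 iterations
sag = a·(cosh(S/(2a)) − 1) = 12.417645·(cosh(1.008363) − 1) = 6.866504
T_max/T_min = cosh(S/(2a)) = 1.552963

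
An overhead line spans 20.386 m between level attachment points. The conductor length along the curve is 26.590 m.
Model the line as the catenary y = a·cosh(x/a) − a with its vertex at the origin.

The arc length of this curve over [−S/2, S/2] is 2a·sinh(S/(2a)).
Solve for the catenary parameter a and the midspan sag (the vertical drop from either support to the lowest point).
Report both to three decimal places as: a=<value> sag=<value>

a=7.866 sag=7.582

seed: a₀ = √(S³/(24(L−S))) = √(20.386³/(24·6.204)) = 7.543215
iter 1: u=1.351281  f(a)=+5.917e-01  f'(a)=-1.966e+00  a ← 7.543215 − (+5.917e-01/-1.966e+00) = 7.844238
iter 2: u=1.299425  f(a)=+3.726e-02  f'(a)=-1.725e+00  a ← 7.844238 − (+3.726e-02/-1.725e+00) = 7.865838
iter 3: u=1.295857  f(a)=+1.697e-04  f'(a)=-1.709e+00  a ← 7.865838 − (+1.697e-04/-1.709e+00) = 7.865937
iter 4: u=1.295841  f(a)=+3.558e-09  f'(a)=-1.709e+00  a ← 7.865937 − (+3.558e-09/-1.709e+00) = 7.865937
iter 5: u=1.295841  f(a)=+3.553e-15  f'(a)=-1.709e+00  a ← 7.865937 − (+3.553e-15/-1.709e+00) = 7.865937
converged: |Δa| < 1e-12 after 5 iterations
sag = a·(cosh(S/(2a)) − 1) = 7.865937·(cosh(1.295841) − 1) = 7.581716
T_max/T_min = cosh(S/(2a)) = 1.963867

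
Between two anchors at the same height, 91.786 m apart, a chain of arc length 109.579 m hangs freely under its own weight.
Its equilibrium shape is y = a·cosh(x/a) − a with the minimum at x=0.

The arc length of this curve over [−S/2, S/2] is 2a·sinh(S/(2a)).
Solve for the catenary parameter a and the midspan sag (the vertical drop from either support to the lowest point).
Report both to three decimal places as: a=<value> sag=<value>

a=43.739 sag=26.368

seed: a₀ = √(S³/(24(L−S))) = √(91.786³/(24·17.793)) = 42.553419
iter 1: u=1.078480  f(a)=+1.064e+00  f'(a)=-9.377e-01  a ← 42.553419 − (+1.064e+00/-9.377e-01) = 43.688040
iter 2: u=1.050471  f(a)=+4.404e-02  f'(a)=-8.615e-01  a ← 43.688040 − (+4.404e-02/-8.615e-01) = 43.739155
iter 3: u=1.049243  f(a)=+8.266e-05  f'(a)=-8.583e-01  a ← 43.739155 − (+8.266e-05/-8.583e-01) = 43.739252
iter 4: u=1.049241  f(a)=+2.924e-10  f'(a)=-8.583e-01  a ← 43.739252 − (+2.924e-10/-8.583e-01) = 43.739252
iter 5: u=1.049241  f(a)=+2.842e-14  f'(a)=-8.583e-01  a ← 43.739252 − (+2.842e-14/-8.583e-01) = 43.739252
converged: |Δa| < 1e-12 after 5 iterations
sag = a·(cosh(S/(2a)) − 1) = 43.739252·(cosh(1.049241) − 1) = 26.367891
T_max/T_min = cosh(S/(2a)) = 1.602843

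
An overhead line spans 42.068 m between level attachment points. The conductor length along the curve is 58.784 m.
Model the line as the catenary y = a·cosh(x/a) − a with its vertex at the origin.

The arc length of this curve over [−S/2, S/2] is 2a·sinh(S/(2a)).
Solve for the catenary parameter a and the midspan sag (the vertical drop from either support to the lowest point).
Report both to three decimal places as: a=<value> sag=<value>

a=14.370 sag=18.347

seed: a₀ = √(S³/(24(L−S))) = √(42.068³/(24·16.716)) = 13.622474
iter 1: u=1.544066  f(a)=+2.110e+00  f'(a)=-3.091e+00  a ← 13.622474 − (+2.110e+00/-3.091e+00) = 14.304892
iter 2: u=1.470406  f(a)=+1.689e-01  f'(a)=-2.615e+00  a ← 14.304892 − (+1.689e-01/-2.615e+00) = 14.369487
iter 3: u=1.463796  f(a)=+1.290e-03  f'(a)=-2.575e+00  a ← 14.369487 − (+1.290e-03/-2.575e+00) = 14.369988
iter 4: u=1.463745  f(a)=+7.662e-08  f'(a)=-2.574e+00  a ← 14.369988 − (+7.662e-08/-2.574e+00) = 14.369988
iter 5: u=1.463745  f(a)=+0.000e+00  f'(a)=-2.574e+00  a ← 14.369988 − (+0.000e+00/-2.574e+00) = 14.369988
converged: |Δa| < 1e-12 after 5 iterations
sag = a·(cosh(S/(2a)) − 1) = 14.369988·(cosh(1.463745) − 1) = 18.346770
T_max/T_min = cosh(S/(2a)) = 2.276742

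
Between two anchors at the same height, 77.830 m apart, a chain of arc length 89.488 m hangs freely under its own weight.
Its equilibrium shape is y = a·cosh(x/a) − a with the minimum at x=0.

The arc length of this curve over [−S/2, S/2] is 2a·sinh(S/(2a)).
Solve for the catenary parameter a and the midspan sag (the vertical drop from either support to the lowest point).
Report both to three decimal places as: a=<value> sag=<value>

a=41.941 sag=19.387

seed: a₀ = √(S³/(24(L−S))) = √(77.830³/(24·11.658)) = 41.049030
iter 1: u=0.948013  f(a)=+5.352e-01  f'(a)=-6.207e-01  a ← 41.049030 − (+5.352e-01/-6.207e-01) = 41.911289
iter 2: u=0.928509  f(a)=+1.733e-02  f'(a)=-5.811e-01  a ← 41.911289 − (+1.733e-02/-5.811e-01) = 41.941109
iter 3: u=0.927849  f(a)=+1.951e-05  f'(a)=-5.798e-01  a ← 41.941109 − (+1.951e-05/-5.798e-01) = 41.941143
iter 4: u=0.927848  f(a)=+2.480e-11  f'(a)=-5.798e-01  a ← 41.941143 − (+2.480e-11/-5.798e-01) = 41.941143
iter 5: u=0.927848  f(a)=+1.421e-14  f'(a)=-5.798e-01  a ← 41.941143 − (+1.421e-14/-5.798e-01) = 41.941143
converged: |Δa| < 1e-12 after 5 iterations
sag = a·(cosh(S/(2a)) − 1) = 41.941143·(cosh(0.927848) − 1) = 19.386543
T_max/T_min = cosh(S/(2a)) = 1.462232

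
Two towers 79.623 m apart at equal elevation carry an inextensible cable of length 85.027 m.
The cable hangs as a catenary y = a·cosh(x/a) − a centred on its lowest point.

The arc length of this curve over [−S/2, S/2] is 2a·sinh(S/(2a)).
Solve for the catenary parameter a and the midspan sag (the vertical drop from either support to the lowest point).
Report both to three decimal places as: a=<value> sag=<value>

a=63.012 sag=13.000

seed: a₀ = √(S³/(24(L−S))) = √(79.623³/(24·5.404)) = 62.387059
iter 1: u=0.638137  f(a)=+1.111e-01  f'(a)=-1.804e-01  a ← 62.387059 − (+1.111e-01/-1.804e-01) = 63.002935
iter 2: u=0.631899  f(a)=+1.667e-03  f'(a)=-1.750e-01  a ← 63.002935 − (+1.667e-03/-1.750e-01) = 63.012457
iter 3: u=0.631804  f(a)=+3.877e-07  f'(a)=-1.749e-01  a ← 63.012457 − (+3.877e-07/-1.749e-01) = 63.012460
iter 4: u=0.631804  f(a)=+1.421e-14  f'(a)=-1.749e-01  a ← 63.012460 − (+1.421e-14/-1.749e-01) = 63.012460
converged: |Δa| < 1e-12 after 4 iterations
sag = a·(cosh(S/(2a)) − 1) = 63.012460·(cosh(0.631804) − 1) = 13.000485
T_max/T_min = cosh(S/(2a)) = 1.206316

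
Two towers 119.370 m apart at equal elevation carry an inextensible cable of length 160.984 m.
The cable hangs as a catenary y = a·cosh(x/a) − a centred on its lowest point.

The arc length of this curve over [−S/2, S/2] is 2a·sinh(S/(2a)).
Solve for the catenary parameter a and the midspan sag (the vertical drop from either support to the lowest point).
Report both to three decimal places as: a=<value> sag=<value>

seed: a₀ = √(S³/(24(L−S))) = √(119.370³/(24·41.614)) = 41.268382
iter 1: u=1.446265  f(a)=+4.575e+00  f'(a)=-2.471e+00  a ← 41.268382 − (+4.575e+00/-2.471e+00) = 43.119727
iter 2: u=1.384169  f(a)=+3.259e-01  f'(a)=-2.131e+00  a ← 43.119727 − (+3.259e-01/-2.131e+00) = 43.272677
iter 3: u=1.379277  f(a)=+1.934e-03  f'(a)=-2.106e+00  a ← 43.272677 − (+1.934e-03/-2.106e+00) = 43.273596
iter 4: u=1.379248  f(a)=+6.898e-08  f'(a)=-2.105e+00  a ← 43.273596 − (+6.898e-08/-2.105e+00) = 43.273596
iter 5: u=1.379248  f(a)=+0.000e+00  f'(a)=-2.105e+00  a ← 43.273596 − (+0.000e+00/-2.105e+00) = 43.273596
converged: |Δa| < 1e-12 after 5 iterations
sag = a·(cosh(S/(2a)) − 1) = 43.273596·(cosh(1.379248) − 1) = 48.113308
T_max/T_min = cosh(S/(2a)) = 2.111840

a=43.274 sag=48.113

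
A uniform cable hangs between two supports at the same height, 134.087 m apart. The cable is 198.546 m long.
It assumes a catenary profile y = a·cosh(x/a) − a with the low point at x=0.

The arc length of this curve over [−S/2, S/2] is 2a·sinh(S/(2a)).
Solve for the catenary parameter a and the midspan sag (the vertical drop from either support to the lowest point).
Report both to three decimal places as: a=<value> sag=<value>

seed: a₀ = √(S³/(24(L−S))) = √(134.087³/(24·64.459)) = 39.475952
iter 1: u=1.698338  f(a)=+9.961e+00  f'(a)=-4.310e+00  a ← 39.475952 − (+9.961e+00/-4.310e+00) = 41.786998
iter 2: u=1.604411  f(a)=+9.417e-01  f'(a)=-3.530e+00  a ← 41.786998 − (+9.417e-01/-3.530e+00) = 42.053741
iter 3: u=1.594234  f(a)=+1.036e-02  f'(a)=-3.453e+00  a ← 42.053741 − (+1.036e-02/-3.453e+00) = 42.056740
iter 4: u=1.594120  f(a)=+1.283e-06  f'(a)=-3.452e+00  a ← 42.056740 − (+1.283e-06/-3.452e+00) = 42.056741
iter 5: u=1.594120  f(a)=+2.842e-14  f'(a)=-3.452e+00  a ← 42.056741 − (+2.842e-14/-3.452e+00) = 42.056741
converged: |Δa| < 1e-12 after 5 iterations
sag = a·(cosh(S/(2a)) − 1) = 42.056741·(cosh(1.594120) − 1) = 65.757442
T_max/T_min = cosh(S/(2a)) = 2.563541

a=42.057 sag=65.757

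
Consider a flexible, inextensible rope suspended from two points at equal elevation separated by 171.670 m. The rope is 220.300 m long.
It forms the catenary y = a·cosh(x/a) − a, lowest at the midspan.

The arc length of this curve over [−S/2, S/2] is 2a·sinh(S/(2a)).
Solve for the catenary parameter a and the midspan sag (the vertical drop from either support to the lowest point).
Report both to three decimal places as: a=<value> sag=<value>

a=68.472 sag=61.226

seed: a₀ = √(S³/(24(L−S))) = √(171.670³/(24·48.630)) = 65.839095
iter 1: u=1.303709  f(a)=+4.304e+00  f'(a)=-1.744e+00  a ← 65.839095 − (+4.304e+00/-1.744e+00) = 68.306899
iter 2: u=1.256608  f(a)=+2.538e-01  f'(a)=-1.544e+00  a ← 68.306899 − (+2.538e-01/-1.544e+00) = 68.471305
iter 3: u=1.253591  f(a)=+1.005e-03  f'(a)=-1.532e+00  a ← 68.471305 − (+1.005e-03/-1.532e+00) = 68.471961
iter 4: u=1.253579  f(a)=+1.590e-08  f'(a)=-1.532e+00  a ← 68.471961 − (+1.590e-08/-1.532e+00) = 68.471961
iter 5: u=1.253579  f(a)=+0.000e+00  f'(a)=-1.532e+00  a ← 68.471961 − (+0.000e+00/-1.532e+00) = 68.471961
converged: |Δa| < 1e-12 after 5 iterations
sag = a·(cosh(S/(2a)) − 1) = 68.471961·(cosh(1.253579) − 1) = 61.225502
T_max/T_min = cosh(S/(2a)) = 1.894169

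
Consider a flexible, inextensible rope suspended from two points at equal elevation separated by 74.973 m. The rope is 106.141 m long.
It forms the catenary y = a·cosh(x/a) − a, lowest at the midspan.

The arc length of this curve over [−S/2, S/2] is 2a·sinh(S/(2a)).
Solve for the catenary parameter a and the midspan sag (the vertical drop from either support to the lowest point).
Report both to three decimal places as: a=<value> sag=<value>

seed: a₀ = √(S³/(24(L−S))) = √(74.973³/(24·31.168)) = 23.735438
iter 1: u=1.579347  f(a)=+4.126e+00  f'(a)=-3.342e+00  a ← 23.735438 − (+4.126e+00/-3.342e+00) = 24.969908
iter 2: u=1.501267  f(a)=+3.438e-01  f'(a)=-2.807e+00  a ← 24.969908 − (+3.438e-01/-2.807e+00) = 25.092383
iter 3: u=1.493939  f(a)=+2.865e-03  f'(a)=-2.760e+00  a ← 25.092383 − (+2.865e-03/-2.760e+00) = 25.093421
iter 4: u=1.493878  f(a)=+2.027e-07  f'(a)=-2.760e+00  a ← 25.093421 − (+2.027e-07/-2.760e+00) = 25.093422
iter 5: u=1.493878  f(a)=-2.842e-14  f'(a)=-2.760e+00  a ← 25.093422 − (-2.842e-14/-2.760e+00) = 25.093422
converged: |Δa| < 1e-12 after 5 iterations
sag = a·(cosh(S/(2a)) − 1) = 25.093422·(cosh(1.493878) − 1) = 33.610563
T_max/T_min = cosh(S/(2a)) = 2.339417

a=25.093 sag=33.611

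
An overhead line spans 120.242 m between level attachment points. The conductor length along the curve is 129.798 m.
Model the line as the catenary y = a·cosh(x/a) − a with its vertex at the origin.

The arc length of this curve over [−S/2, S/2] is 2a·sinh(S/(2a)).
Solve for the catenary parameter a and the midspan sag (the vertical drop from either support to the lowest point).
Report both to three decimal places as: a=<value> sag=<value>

a=88.084 sag=21.327

seed: a₀ = √(S³/(24(L−S))) = √(120.242³/(24·9.556)) = 87.064397
iter 1: u=0.690535  f(a)=+2.304e-01  f'(a)=-2.302e-01  a ← 87.064397 − (+2.304e-01/-2.302e-01) = 88.065589
iter 2: u=0.682684  f(a)=+4.035e-03  f'(a)=-2.222e-01  a ← 88.065589 − (+4.035e-03/-2.222e-01) = 88.083752
iter 3: u=0.682544  f(a)=+1.286e-06  f'(a)=-2.220e-01  a ← 88.083752 − (+1.286e-06/-2.220e-01) = 88.083758
iter 4: u=0.682544  f(a)=+1.421e-13  f'(a)=-2.220e-01  a ← 88.083758 − (+1.421e-13/-2.220e-01) = 88.083758
converged: |Δa| < 1e-12 after 4 iterations
sag = a·(cosh(S/(2a)) − 1) = 88.083758·(cosh(0.682544) − 1) = 21.326610
T_max/T_min = cosh(S/(2a)) = 1.242117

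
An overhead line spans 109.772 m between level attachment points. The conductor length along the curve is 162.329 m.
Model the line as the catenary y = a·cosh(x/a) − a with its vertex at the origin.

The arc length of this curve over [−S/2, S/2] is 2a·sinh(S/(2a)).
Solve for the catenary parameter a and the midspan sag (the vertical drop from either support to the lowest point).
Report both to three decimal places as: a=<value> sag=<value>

a=34.492 sag=53.697

seed: a₀ = √(S³/(24(L−S))) = √(109.772³/(24·52.557)) = 32.382954
iter 1: u=1.694904  f(a)=+8.087e+00  f'(a)=-4.279e+00  a ← 32.382954 − (+8.087e+00/-4.279e+00) = 34.272606
iter 2: u=1.601454  f(a)=+7.619e-01  f'(a)=-3.508e+00  a ← 34.272606 − (+7.619e-01/-3.508e+00) = 34.489793
iter 3: u=1.591369  f(a)=+8.315e-03  f'(a)=-3.432e+00  a ← 34.489793 − (+8.315e-03/-3.432e+00) = 34.492216
iter 4: u=1.591258  f(a)=+1.015e-06  f'(a)=-3.431e+00  a ← 34.492216 − (+1.015e-06/-3.431e+00) = 34.492217
iter 5: u=1.591258  f(a)=-2.842e-14  f'(a)=-3.431e+00  a ← 34.492217 − (-2.842e-14/-3.431e+00) = 34.492217
converged: |Δa| < 1e-12 after 5 iterations
sag = a·(cosh(S/(2a)) − 1) = 34.492217·(cosh(1.591258) − 1) = 53.697290
T_max/T_min = cosh(S/(2a)) = 2.556794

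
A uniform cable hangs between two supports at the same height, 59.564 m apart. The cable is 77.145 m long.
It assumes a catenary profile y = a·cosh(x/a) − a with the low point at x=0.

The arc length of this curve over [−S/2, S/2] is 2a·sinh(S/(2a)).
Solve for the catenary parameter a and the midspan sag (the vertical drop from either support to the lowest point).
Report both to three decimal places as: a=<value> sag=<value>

seed: a₀ = √(S³/(24(L−S))) = √(59.564³/(24·17.581)) = 22.379397
iter 1: u=1.330778  f(a)=+1.624e+00  f'(a)=-1.868e+00  a ← 22.379397 − (+1.624e+00/-1.868e+00) = 23.248983
iter 2: u=1.281002  f(a)=+9.946e-02  f'(a)=-1.645e+00  a ← 23.248983 − (+9.946e-02/-1.645e+00) = 23.309434
iter 3: u=1.277680  f(a)=+4.268e-04  f'(a)=-1.631e+00  a ← 23.309434 − (+4.268e-04/-1.631e+00) = 23.309696
iter 4: u=1.277666  f(a)=+7.935e-09  f'(a)=-1.631e+00  a ← 23.309696 − (+7.935e-09/-1.631e+00) = 23.309696
iter 5: u=1.277666  f(a)=+0.000e+00  f'(a)=-1.631e+00  a ← 23.309696 − (+0.000e+00/-1.631e+00) = 23.309696
converged: |Δa| < 1e-12 after 5 iterations
sag = a·(cosh(S/(2a)) − 1) = 23.309696·(cosh(1.277666) − 1) = 21.758915
T_max/T_min = cosh(S/(2a)) = 1.933471

a=23.310 sag=21.759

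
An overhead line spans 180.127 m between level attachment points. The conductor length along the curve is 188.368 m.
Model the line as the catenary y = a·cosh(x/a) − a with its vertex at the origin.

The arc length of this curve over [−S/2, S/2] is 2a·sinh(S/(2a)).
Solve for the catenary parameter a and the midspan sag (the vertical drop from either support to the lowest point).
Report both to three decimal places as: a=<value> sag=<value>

a=173.066 sag=23.968

seed: a₀ = √(S³/(24(L−S))) = √(180.127³/(24·8.241)) = 171.898721
iter 1: u=0.523934  f(a)=+1.139e-01  f'(a)=-9.854e-02  a ← 171.898721 − (+1.139e-01/-9.854e-02) = 173.054114
iter 2: u=0.520435  f(a)=+1.158e-03  f'(a)=-9.654e-02  a ← 173.054114 − (+1.158e-03/-9.654e-02) = 173.066110
iter 3: u=0.520399  f(a)=+1.226e-07  f'(a)=-9.652e-02  a ← 173.066110 − (+1.226e-07/-9.652e-02) = 173.066111
iter 4: u=0.520399  f(a)=+0.000e+00  f'(a)=-9.652e-02  a ← 173.066111 − (+0.000e+00/-9.652e-02) = 173.066111
converged: |Δa| < 1e-12 after 4 iterations
sag = a·(cosh(S/(2a)) − 1) = 173.066111·(cosh(0.520399) − 1) = 23.968162
T_max/T_min = cosh(S/(2a)) = 1.138491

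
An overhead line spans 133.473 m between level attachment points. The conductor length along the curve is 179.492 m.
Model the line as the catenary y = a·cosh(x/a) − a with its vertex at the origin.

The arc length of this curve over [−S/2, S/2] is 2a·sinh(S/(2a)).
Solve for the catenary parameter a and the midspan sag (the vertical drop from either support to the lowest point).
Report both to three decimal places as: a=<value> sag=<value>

a=48.631 sag=53.444

seed: a₀ = √(S³/(24(L−S))) = √(133.473³/(24·46.019)) = 46.399780
iter 1: u=1.438293  f(a)=+5.001e+00  f'(a)=-2.425e+00  a ← 46.399780 − (+5.001e+00/-2.425e+00) = 48.461786
iter 2: u=1.377095  f(a)=+3.527e-01  f'(a)=-2.094e+00  a ← 48.461786 − (+3.527e-01/-2.094e+00) = 48.630196
iter 3: u=1.372326  f(a)=+2.049e-03  f'(a)=-2.070e+00  a ← 48.630196 − (+2.049e-03/-2.070e+00) = 48.631186
iter 4: u=1.372298  f(a)=+6.999e-08  f'(a)=-2.070e+00  a ← 48.631186 − (+6.999e-08/-2.070e+00) = 48.631186
iter 5: u=1.372298  f(a)=+2.842e-14  f'(a)=-2.070e+00  a ← 48.631186 − (+2.842e-14/-2.070e+00) = 48.631186
converged: |Δa| < 1e-12 after 5 iterations
sag = a·(cosh(S/(2a)) − 1) = 48.631186·(cosh(1.372298) − 1) = 53.443967
T_max/T_min = cosh(S/(2a)) = 2.098965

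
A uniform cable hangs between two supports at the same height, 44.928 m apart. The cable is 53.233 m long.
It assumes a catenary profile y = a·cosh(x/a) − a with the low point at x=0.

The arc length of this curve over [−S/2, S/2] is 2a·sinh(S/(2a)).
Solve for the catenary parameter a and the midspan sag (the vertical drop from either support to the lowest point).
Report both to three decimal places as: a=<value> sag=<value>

a=21.898 sag=12.569

seed: a₀ = √(S³/(24(L−S))) = √(44.928³/(24·8.305)) = 21.330458
iter 1: u=1.053142  f(a)=+4.729e-01  f'(a)=-8.686e-01  a ← 21.330458 − (+4.729e-01/-8.686e-01) = 21.874934
iter 2: u=1.026929  f(a)=+1.871e-02  f'(a)=-8.011e-01  a ← 21.874934 − (+1.871e-02/-8.011e-01) = 21.898294
iter 3: u=1.025833  f(a)=+3.197e-05  f'(a)=-7.983e-01  a ← 21.898294 − (+3.197e-05/-7.983e-01) = 21.898334
iter 4: u=1.025831  f(a)=+9.368e-11  f'(a)=-7.983e-01  a ← 21.898334 − (+9.368e-11/-7.983e-01) = 21.898334
iter 5: u=1.025831  f(a)=+1.421e-14  f'(a)=-7.983e-01  a ← 21.898334 − (+1.421e-14/-7.983e-01) = 21.898334
converged: |Δa| < 1e-12 after 5 iterations
sag = a·(cosh(S/(2a)) − 1) = 21.898334·(cosh(1.025831) − 1) = 12.568681
T_max/T_min = cosh(S/(2a)) = 1.573956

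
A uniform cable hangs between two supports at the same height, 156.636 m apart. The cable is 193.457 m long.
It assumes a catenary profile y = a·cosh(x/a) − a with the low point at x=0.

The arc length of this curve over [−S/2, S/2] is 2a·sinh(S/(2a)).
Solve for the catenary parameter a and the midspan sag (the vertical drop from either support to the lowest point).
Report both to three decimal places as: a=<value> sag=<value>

a=68.155 sag=50.173

seed: a₀ = √(S³/(24(L−S))) = √(156.636³/(24·36.821)) = 65.945318
iter 1: u=1.187620  f(a)=+2.686e+00  f'(a)=-1.282e+00  a ← 65.945318 − (+2.686e+00/-1.282e+00) = 68.039596
iter 2: u=1.151065  f(a)=+1.332e-01  f'(a)=-1.158e+00  a ← 68.039596 − (+1.332e-01/-1.158e+00) = 68.154661
iter 3: u=1.149122  f(a)=+3.659e-04  f'(a)=-1.152e+00  a ← 68.154661 − (+3.659e-04/-1.152e+00) = 68.154979
iter 4: u=1.149116  f(a)=+2.776e-09  f'(a)=-1.152e+00  a ← 68.154979 − (+2.776e-09/-1.152e+00) = 68.154979
iter 5: u=1.149116  f(a)=+2.842e-14  f'(a)=-1.152e+00  a ← 68.154979 − (+2.842e-14/-1.152e+00) = 68.154979
converged: |Δa| < 1e-12 after 5 iterations
sag = a·(cosh(S/(2a)) − 1) = 68.154979·(cosh(1.149116) − 1) = 50.172971
T_max/T_min = cosh(S/(2a)) = 1.736160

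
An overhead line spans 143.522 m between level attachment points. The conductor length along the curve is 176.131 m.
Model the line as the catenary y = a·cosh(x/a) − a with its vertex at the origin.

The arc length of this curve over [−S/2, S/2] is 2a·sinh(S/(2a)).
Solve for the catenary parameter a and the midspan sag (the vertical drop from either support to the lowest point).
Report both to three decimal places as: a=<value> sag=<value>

a=63.455 sag=45.090

seed: a₀ = √(S³/(24(L−S))) = √(143.522³/(24·32.609)) = 61.461528
iter 1: u=1.167576  f(a)=+2.296e+00  f'(a)=-1.213e+00  a ← 61.461528 − (+2.296e+00/-1.213e+00) = 63.354533
iter 2: u=1.132689  f(a)=+1.104e-01  f'(a)=-1.099e+00  a ← 63.354533 − (+1.104e-01/-1.099e+00) = 63.454952
iter 3: u=1.130897  f(a)=+2.834e-04  f'(a)=-1.093e+00  a ← 63.454952 − (+2.834e-04/-1.093e+00) = 63.455211
iter 4: u=1.130892  f(a)=+1.879e-09  f'(a)=-1.093e+00  a ← 63.455211 − (+1.879e-09/-1.093e+00) = 63.455211
iter 5: u=1.130892  f(a)=-2.842e-14  f'(a)=-1.093e+00  a ← 63.455211 − (-2.842e-14/-1.093e+00) = 63.455211
converged: |Δa| < 1e-12 after 5 iterations
sag = a·(cosh(S/(2a)) − 1) = 63.455211·(cosh(1.130892) − 1) = 45.090153
T_max/T_min = cosh(S/(2a)) = 1.710582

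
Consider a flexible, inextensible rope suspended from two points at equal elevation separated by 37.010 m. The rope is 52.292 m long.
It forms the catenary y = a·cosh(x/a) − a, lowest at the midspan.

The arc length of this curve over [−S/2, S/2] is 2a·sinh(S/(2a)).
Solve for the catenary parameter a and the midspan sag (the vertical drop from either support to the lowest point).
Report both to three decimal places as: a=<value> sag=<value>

seed: a₀ = √(S³/(24(L−S))) = √(37.010³/(24·15.282)) = 11.756632
iter 1: u=1.574005  f(a)=+2.009e+00  f'(a)=-3.303e+00  a ← 11.756632 − (+2.009e+00/-3.303e+00) = 12.364672
iter 2: u=1.496603  f(a)=+1.663e-01  f'(a)=-2.777e+00  a ← 12.364672 − (+1.663e-01/-2.777e+00) = 12.424573
iter 3: u=1.489387  f(a)=+1.369e-03  f'(a)=-2.732e+00  a ← 12.424573 − (+1.369e-03/-2.732e+00) = 12.425074
iter 4: u=1.489327  f(a)=+9.431e-08  f'(a)=-2.731e+00  a ← 12.425074 − (+9.431e-08/-2.731e+00) = 12.425074
iter 5: u=1.489327  f(a)=+7.105e-15  f'(a)=-2.731e+00  a ← 12.425074 − (+7.105e-15/-2.731e+00) = 12.425074
converged: |Δa| < 1e-12 after 5 iterations
sag = a·(cosh(S/(2a)) − 1) = 12.425074·(cosh(1.489327) − 1) = 16.523083
T_max/T_min = cosh(S/(2a)) = 2.329818

a=12.425 sag=16.523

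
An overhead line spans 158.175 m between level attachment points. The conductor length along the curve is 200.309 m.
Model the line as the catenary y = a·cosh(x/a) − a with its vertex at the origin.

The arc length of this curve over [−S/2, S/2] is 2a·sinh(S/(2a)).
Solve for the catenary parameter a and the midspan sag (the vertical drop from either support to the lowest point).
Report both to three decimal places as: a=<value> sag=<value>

a=64.919 sag=54.435

seed: a₀ = √(S³/(24(L−S))) = √(158.175³/(24·42.134)) = 62.558280
iter 1: u=1.264221  f(a)=+3.498e+00  f'(a)=-1.575e+00  a ← 62.558280 − (+3.498e+00/-1.575e+00) = 64.779296
iter 2: u=1.220876  f(a)=+1.949e-01  f'(a)=-1.404e+00  a ← 64.779296 − (+1.949e-01/-1.404e+00) = 64.918139
iter 3: u=1.218265  f(a)=+6.843e-04  f'(a)=-1.394e+00  a ← 64.918139 − (+6.843e-04/-1.394e+00) = 64.918630
iter 4: u=1.218256  f(a)=+8.498e-09  f'(a)=-1.394e+00  a ← 64.918630 − (+8.498e-09/-1.394e+00) = 64.918630
iter 5: u=1.218256  f(a)=-2.842e-14  f'(a)=-1.394e+00  a ← 64.918630 − (-2.842e-14/-1.394e+00) = 64.918630
converged: |Δa| < 1e-12 after 5 iterations
sag = a·(cosh(S/(2a)) − 1) = 64.918630·(cosh(1.218256) − 1) = 54.435266
T_max/T_min = cosh(S/(2a)) = 1.838515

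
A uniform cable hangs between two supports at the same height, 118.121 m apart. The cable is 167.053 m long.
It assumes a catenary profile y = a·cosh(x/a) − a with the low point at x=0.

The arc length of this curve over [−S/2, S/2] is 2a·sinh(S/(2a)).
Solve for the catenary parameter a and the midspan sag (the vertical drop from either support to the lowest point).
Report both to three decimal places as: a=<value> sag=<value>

a=39.598 sag=52.839

seed: a₀ = √(S³/(24(L−S))) = √(118.121³/(24·48.932)) = 37.461794
iter 1: u=1.576553  f(a)=+6.454e+00  f'(a)=-3.322e+00  a ← 37.461794 − (+6.454e+00/-3.322e+00) = 39.404468
iter 2: u=1.498827  f(a)=+5.360e-01  f'(a)=-2.791e+00  a ← 39.404468 − (+5.360e-01/-2.791e+00) = 39.596498
iter 3: u=1.491559  f(a)=+4.437e-03  f'(a)=-2.745e+00  a ← 39.596498 − (+4.437e-03/-2.745e+00) = 39.598114
iter 4: u=1.491498  f(a)=+3.096e-07  f'(a)=-2.745e+00  a ← 39.598114 − (+3.096e-07/-2.745e+00) = 39.598114
iter 5: u=1.491498  f(a)=+2.842e-14  f'(a)=-2.745e+00  a ← 39.598114 − (+2.842e-14/-2.745e+00) = 39.598114
converged: |Δa| < 1e-12 after 5 iterations
sag = a·(cosh(S/(2a)) − 1) = 39.598114·(cosh(1.491498) − 1) = 52.839361
T_max/T_min = cosh(S/(2a)) = 2.334391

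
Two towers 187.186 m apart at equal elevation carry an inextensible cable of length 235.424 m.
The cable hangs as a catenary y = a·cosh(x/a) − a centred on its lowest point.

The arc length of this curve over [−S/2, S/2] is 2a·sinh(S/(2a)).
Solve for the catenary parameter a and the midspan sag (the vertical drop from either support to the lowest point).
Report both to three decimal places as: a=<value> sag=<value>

a=78.020 sag=63.200

seed: a₀ = √(S³/(24(L−S))) = √(187.186³/(24·48.238)) = 75.267896
iter 1: u=1.243465  f(a)=+3.870e+00  f'(a)=-1.491e+00  a ← 75.267896 − (+3.870e+00/-1.491e+00) = 77.862803
iter 2: u=1.202025  f(a)=+2.091e-01  f'(a)=-1.334e+00  a ← 77.862803 − (+2.091e-01/-1.334e+00) = 78.019562
iter 3: u=1.199609  f(a)=+6.879e-04  f'(a)=-1.325e+00  a ← 78.019562 − (+6.879e-04/-1.325e+00) = 78.020081
iter 4: u=1.199601  f(a)=+7.499e-09  f'(a)=-1.325e+00  a ← 78.020081 − (+7.499e-09/-1.325e+00) = 78.020081
iter 5: u=1.199601  f(a)=+2.842e-14  f'(a)=-1.325e+00  a ← 78.020081 − (+2.842e-14/-1.325e+00) = 78.020081
converged: |Δa| < 1e-12 after 5 iterations
sag = a·(cosh(S/(2a)) − 1) = 78.020081·(cosh(1.199601) − 1) = 63.200484
T_max/T_min = cosh(S/(2a)) = 1.810054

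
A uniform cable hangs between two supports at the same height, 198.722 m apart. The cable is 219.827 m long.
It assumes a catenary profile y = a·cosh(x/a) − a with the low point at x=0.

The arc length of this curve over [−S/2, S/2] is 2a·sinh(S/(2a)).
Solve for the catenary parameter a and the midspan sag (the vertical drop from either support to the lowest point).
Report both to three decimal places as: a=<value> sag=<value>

seed: a₀ = √(S³/(24(L−S))) = √(198.722³/(24·21.105)) = 124.471701
iter 1: u=0.798262  f(a)=+6.827e-01  f'(a)=-3.612e-01  a ← 124.471701 − (+6.827e-01/-3.612e-01) = 126.361744
iter 2: u=0.786322  f(a)=+1.586e-02  f'(a)=-3.446e-01  a ← 126.361744 − (+1.586e-02/-3.446e-01) = 126.407771
iter 3: u=0.786036  f(a)=+9.012e-06  f'(a)=-3.442e-01  a ← 126.407771 − (+9.012e-06/-3.442e-01) = 126.407797
iter 4: u=0.786035  f(a)=+2.927e-12  f'(a)=-3.442e-01  a ← 126.407797 − (+2.927e-12/-3.442e-01) = 126.407797
converged: |Δa| < 1e-12 after 4 iterations
sag = a·(cosh(S/(2a)) − 1) = 126.407797·(cosh(0.786035) − 1) = 41.103124
T_max/T_min = cosh(S/(2a)) = 1.325163

a=126.408 sag=41.103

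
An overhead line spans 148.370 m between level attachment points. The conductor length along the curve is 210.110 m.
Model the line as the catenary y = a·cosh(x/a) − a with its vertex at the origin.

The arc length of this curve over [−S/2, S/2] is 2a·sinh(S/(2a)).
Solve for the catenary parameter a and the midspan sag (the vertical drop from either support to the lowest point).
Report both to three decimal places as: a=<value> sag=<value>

seed: a₀ = √(S³/(24(L−S))) = √(148.370³/(24·61.740)) = 46.949418
iter 1: u=1.580105  f(a)=+8.182e+00  f'(a)=-3.348e+00  a ← 46.949418 − (+8.182e+00/-3.348e+00) = 49.393173
iter 2: u=1.501928  f(a)=+6.822e-01  f'(a)=-2.811e+00  a ← 49.393173 − (+6.822e-01/-2.811e+00) = 49.635868
iter 3: u=1.494585  f(a)=+5.697e-03  f'(a)=-2.764e+00  a ← 49.635868 − (+5.697e-03/-2.764e+00) = 49.637929
iter 4: u=1.494522  f(a)=+4.045e-07  f'(a)=-2.764e+00  a ← 49.637929 − (+4.045e-07/-2.764e+00) = 49.637929
iter 5: u=1.494522  f(a)=-2.842e-14  f'(a)=-2.764e+00  a ← 49.637929 − (-2.842e-14/-2.764e+00) = 49.637929
converged: |Δa| < 1e-12 after 5 iterations
sag = a·(cosh(S/(2a)) − 1) = 49.637929·(cosh(1.494522) − 1) = 66.553624
T_max/T_min = cosh(S/(2a)) = 2.340782

a=49.638 sag=66.554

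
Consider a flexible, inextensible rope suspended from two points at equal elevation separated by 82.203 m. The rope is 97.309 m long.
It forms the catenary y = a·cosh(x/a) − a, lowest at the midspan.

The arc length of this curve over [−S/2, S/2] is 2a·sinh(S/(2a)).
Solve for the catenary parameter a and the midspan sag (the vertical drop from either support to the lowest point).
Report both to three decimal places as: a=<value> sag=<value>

seed: a₀ = √(S³/(24(L−S))) = √(82.203³/(24·15.106)) = 39.142733
iter 1: u=1.050042  f(a)=+8.550e-01  f'(a)=-8.604e-01  a ← 39.142733 − (+8.550e-01/-8.604e-01) = 40.136480
iter 2: u=1.024043  f(a)=+3.364e-02  f'(a)=-7.939e-01  a ← 40.136480 − (+3.364e-02/-7.939e-01) = 40.178857
iter 3: u=1.022963  f(a)=+5.681e-05  f'(a)=-7.912e-01  a ← 40.178857 − (+5.681e-05/-7.912e-01) = 40.178929
iter 4: u=1.022962  f(a)=+1.626e-10  f'(a)=-7.912e-01  a ← 40.178929 − (+1.626e-10/-7.912e-01) = 40.178929
iter 5: u=1.022962  f(a)=+0.000e+00  f'(a)=-7.912e-01  a ← 40.178929 − (+0.000e+00/-7.912e-01) = 40.178929
converged: |Δa| < 1e-12 after 5 iterations
sag = a·(cosh(S/(2a)) − 1) = 40.178929·(cosh(1.022962) − 1) = 22.921045
T_max/T_min = cosh(S/(2a)) = 1.570474

a=40.179 sag=22.921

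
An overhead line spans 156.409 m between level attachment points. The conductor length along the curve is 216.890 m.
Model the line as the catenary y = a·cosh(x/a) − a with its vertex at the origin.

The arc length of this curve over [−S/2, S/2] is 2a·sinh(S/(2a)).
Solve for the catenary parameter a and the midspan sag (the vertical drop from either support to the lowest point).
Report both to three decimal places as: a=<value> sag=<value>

seed: a₀ = √(S³/(24(L−S))) = √(156.409³/(24·60.481)) = 51.342558
iter 1: u=1.523191  f(a)=+7.416e+00  f'(a)=-2.950e+00  a ← 51.342558 − (+7.416e+00/-2.950e+00) = 53.856712
iter 2: u=1.452085  f(a)=+5.796e-01  f'(a)=-2.505e+00  a ← 53.856712 − (+5.796e-01/-2.505e+00) = 54.088047
iter 3: u=1.445874  f(a)=+4.202e-03  f'(a)=-2.469e+00  a ← 54.088047 − (+4.202e-03/-2.469e+00) = 54.089749
iter 4: u=1.445828  f(a)=+2.245e-07  f'(a)=-2.469e+00  a ← 54.089749 − (+2.245e-07/-2.469e+00) = 54.089749
iter 5: u=1.445828  f(a)=-2.842e-14  f'(a)=-2.469e+00  a ← 54.089749 − (-2.842e-14/-2.469e+00) = 54.089749
converged: |Δa| < 1e-12 after 5 iterations
sag = a·(cosh(S/(2a)) − 1) = 54.089749·(cosh(1.445828) − 1) = 67.096137
T_max/T_min = cosh(S/(2a)) = 2.240459

a=54.090 sag=67.096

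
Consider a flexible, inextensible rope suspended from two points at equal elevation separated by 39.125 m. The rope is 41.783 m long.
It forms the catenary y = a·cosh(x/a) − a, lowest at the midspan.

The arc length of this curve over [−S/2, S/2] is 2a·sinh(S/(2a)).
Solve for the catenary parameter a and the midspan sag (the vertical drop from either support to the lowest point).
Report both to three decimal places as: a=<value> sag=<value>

a=30.948 sag=6.391

seed: a₀ = √(S³/(24(L−S))) = √(39.125³/(24·2.658)) = 30.640681
iter 1: u=0.638449  f(a)=+5.470e-02  f'(a)=-1.807e-01  a ← 30.640681 − (+5.470e-02/-1.807e-01) = 30.943448
iter 2: u=0.632202  f(a)=+8.214e-04  f'(a)=-1.753e-01  a ← 30.943448 − (+8.214e-04/-1.753e-01) = 30.948134
iter 3: u=0.632106  f(a)=+1.915e-07  f'(a)=-1.752e-01  a ← 30.948134 − (+1.915e-07/-1.752e-01) = 30.948135
iter 4: u=0.632106  f(a)=+1.421e-14  f'(a)=-1.752e-01  a ← 30.948135 − (+1.421e-14/-1.752e-01) = 30.948135
converged: |Δa| < 1e-12 after 4 iterations
sag = a·(cosh(S/(2a)) − 1) = 30.948135·(cosh(0.632106) − 1) = 6.391413
T_max/T_min = cosh(S/(2a)) = 1.206520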